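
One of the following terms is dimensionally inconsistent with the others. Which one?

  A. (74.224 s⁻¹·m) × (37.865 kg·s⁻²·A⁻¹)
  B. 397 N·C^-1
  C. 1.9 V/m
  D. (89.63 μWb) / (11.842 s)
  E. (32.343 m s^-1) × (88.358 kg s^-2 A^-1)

Dimensions:
  A. [m·s⁻¹] · [kg·s⁻²·A⁻¹] = kg·m·s⁻³·A⁻¹
  B. N·C⁻¹ = kg·m·s⁻²·(s·A)⁻¹ = kg·m·s⁻³·A⁻¹
  C. V·m⁻¹ = J·C⁻¹·m⁻¹ = kg·m·s⁻³·A⁻¹
  D. [kg·m²·s⁻²·A⁻¹] / [s] = kg·m²·s⁻³·A⁻¹
  E. [m·s⁻¹] · [kg·s⁻²·A⁻¹] = kg·m·s⁻³·A⁻¹
All reduce to kg·m·s⁻³·A⁻¹ except D., which is kg·m²·s⁻³·A⁻¹.

D.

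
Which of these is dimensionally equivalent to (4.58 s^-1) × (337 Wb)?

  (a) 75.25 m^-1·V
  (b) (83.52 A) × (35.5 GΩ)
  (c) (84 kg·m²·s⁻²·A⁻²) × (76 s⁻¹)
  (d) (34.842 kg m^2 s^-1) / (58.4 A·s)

Reference: [s⁻¹] · [kg·m²·s⁻²·A⁻¹] = kg·m²·s⁻³·A⁻¹.
Each option:
  (a) V·m⁻¹ = J·C⁻¹·m⁻¹ = kg·m·s⁻³·A⁻¹
  (b) [A] · [kg·m²·s⁻³·A⁻²] = kg·m²·s⁻³·A⁻¹  ← same
  (c) [kg·m²·s⁻²·A⁻²] · [s⁻¹] = kg·m²·s⁻³·A⁻²
  (d) [kg·m²·s⁻¹] / [s·A] = kg·m²·s⁻²·A⁻¹
Only (b) matches kg·m²·s⁻³·A⁻¹.

(b)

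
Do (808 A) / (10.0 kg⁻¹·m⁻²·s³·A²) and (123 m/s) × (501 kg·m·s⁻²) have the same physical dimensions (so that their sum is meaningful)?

No

Dimensions:
  (808 A) / (10.0 kg⁻¹·m⁻²·s³·A²):  [A] / [kg⁻¹·m⁻²·s³·A²] = kg·m²·s⁻³·A⁻¹
  (123 m/s) × (501 kg·m·s⁻²):  [m·s⁻¹] · [kg·m·s⁻²] = kg·m²·s⁻³
kg·m²·s⁻³·A⁻¹ ≠ kg·m²·s⁻³, so they cannot be added.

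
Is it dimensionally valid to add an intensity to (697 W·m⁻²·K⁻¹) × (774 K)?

Yes

Reduce each to base SI dimensions:
  an intensity:  [intensity] = kg·s⁻³
  (697 W·m⁻²·K⁻¹) × (774 K):  [kg·s⁻³·K⁻¹] · [K] = kg·s⁻³
Both are kg·s⁻³, so they have the same dimensions and can be added.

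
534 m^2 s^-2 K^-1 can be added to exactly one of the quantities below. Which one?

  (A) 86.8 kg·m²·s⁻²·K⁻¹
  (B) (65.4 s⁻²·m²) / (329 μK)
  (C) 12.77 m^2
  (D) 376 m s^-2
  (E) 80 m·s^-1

Reference: m²·s⁻²·K⁻¹.
Each option:
  (A) kg·m²·s⁻²·K⁻¹
  (B) [m²·s⁻²] / [K] = m²·s⁻²·K⁻¹  ← same
  (C) m²
  (D) m·s⁻²
  (E) m·s⁻¹
Only (B) matches m²·s⁻²·K⁻¹.

(B)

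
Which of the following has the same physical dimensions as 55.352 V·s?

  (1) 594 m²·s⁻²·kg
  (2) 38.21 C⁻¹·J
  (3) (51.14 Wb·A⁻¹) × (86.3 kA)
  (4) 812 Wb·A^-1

Reference: V·s = J·C⁻¹·s = kg·m²·s⁻²·A⁻¹.
Each option:
  (1) kg·m²·s⁻²
  (2) J·C⁻¹ = N·m·(s·A)⁻¹ = kg·m²·s⁻³·A⁻¹
  (3) [kg·m²·s⁻²·A⁻²] · [A] = kg·m²·s⁻²·A⁻¹  ← same
  (4) Wb·A⁻¹ = V·s·A⁻¹ = kg·m²·s⁻²·A⁻²
Only (3) matches kg·m²·s⁻²·A⁻¹.

(3)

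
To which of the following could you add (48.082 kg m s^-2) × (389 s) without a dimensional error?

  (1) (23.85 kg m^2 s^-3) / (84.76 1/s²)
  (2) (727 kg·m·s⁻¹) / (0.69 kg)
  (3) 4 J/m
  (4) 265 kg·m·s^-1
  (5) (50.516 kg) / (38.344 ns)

(4)

Reference: [kg·m·s⁻²] · [s] = kg·m·s⁻¹.
Each option:
  (1) [kg·m²·s⁻³] / [s⁻²] = kg·m²·s⁻¹
  (2) [kg·m·s⁻¹] / [kg] = m·s⁻¹
  (3) J·m⁻¹ = N·m·m⁻¹ = kg·m·s⁻²
  (4) kg·m·s⁻¹  ← same
  (5) [kg] / [s] = kg·s⁻¹
Only (4) matches kg·m·s⁻¹.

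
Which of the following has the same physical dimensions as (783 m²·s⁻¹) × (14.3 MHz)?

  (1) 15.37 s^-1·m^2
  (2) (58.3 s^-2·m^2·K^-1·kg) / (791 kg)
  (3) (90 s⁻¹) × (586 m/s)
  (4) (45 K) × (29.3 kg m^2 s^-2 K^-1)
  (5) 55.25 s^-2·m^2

Reference: [m²·s⁻¹] · [s⁻¹] = m²·s⁻².
Each option:
  (1) m²·s⁻¹
  (2) [kg·m²·s⁻²·K⁻¹] / [kg] = m²·s⁻²·K⁻¹
  (3) [s⁻¹] · [m·s⁻¹] = m·s⁻²
  (4) [K] · [kg·m²·s⁻²·K⁻¹] = kg·m²·s⁻²
  (5) m²·s⁻²  ← same
Only (5) matches m²·s⁻².

(5)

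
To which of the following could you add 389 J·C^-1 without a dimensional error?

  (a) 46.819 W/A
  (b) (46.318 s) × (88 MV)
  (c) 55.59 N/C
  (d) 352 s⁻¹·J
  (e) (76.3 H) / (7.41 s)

(a)

Reference: J·C⁻¹ = N·m·(s·A)⁻¹ = kg·m²·s⁻³·A⁻¹.
Each option:
  (a) W·A⁻¹ = J·s⁻¹·A⁻¹ = kg·m²·s⁻³·A⁻¹  ← same
  (b) [s] · [kg·m²·s⁻³·A⁻¹] = kg·m²·s⁻²·A⁻¹
  (c) N·C⁻¹ = kg·m·s⁻²·(s·A)⁻¹ = kg·m·s⁻³·A⁻¹
  (d) J·s⁻¹ = N·m·s⁻¹ = kg·m²·s⁻³
  (e) [kg·m²·s⁻²·A⁻²] / [s] = kg·m²·s⁻³·A⁻²
Only (a) matches kg·m²·s⁻³·A⁻¹.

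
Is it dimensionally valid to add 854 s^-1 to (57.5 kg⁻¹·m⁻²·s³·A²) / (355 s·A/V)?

In SI base units:
  854 s^-1:  s⁻¹
  (57.5 kg⁻¹·m⁻²·s³·A²) / (355 s·A/V):  [kg⁻¹·m⁻²·s³·A²] / [kg⁻¹·m⁻²·s⁴·A²] = s⁻¹
Both are s⁻¹, so they have the same dimensions and can be added.

Yes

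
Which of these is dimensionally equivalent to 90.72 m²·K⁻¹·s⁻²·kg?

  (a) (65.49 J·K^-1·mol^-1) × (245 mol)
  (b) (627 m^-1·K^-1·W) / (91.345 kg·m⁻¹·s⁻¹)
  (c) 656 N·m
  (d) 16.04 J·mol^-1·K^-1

Reference: kg·m²·s⁻²·K⁻¹.
Each option:
  (a) [kg·m²·s⁻²·K⁻¹·mol⁻¹] · [mol] = kg·m²·s⁻²·K⁻¹  ← same
  (b) [kg·m·s⁻³·K⁻¹] / [kg·m⁻¹·s⁻¹] = m²·s⁻²·K⁻¹
  (c) N·m = kg·m·s⁻²·m = kg·m²·s⁻²
  (d) J·mol⁻¹·K⁻¹ = N·m·mol⁻¹·K⁻¹ = kg·m²·s⁻²·K⁻¹·mol⁻¹
Only (a) matches kg·m²·s⁻²·K⁻¹.

(a)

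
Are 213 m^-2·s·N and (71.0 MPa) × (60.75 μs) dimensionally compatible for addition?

Yes

Dimensions:
  213 m^-2·s·N:  N·s·m⁻² = kg·m·s⁻²·s·m⁻² = kg·m⁻¹·s⁻¹
  (71.0 MPa) × (60.75 μs):  [kg·m⁻¹·s⁻²] · [s] = kg·m⁻¹·s⁻¹
Both are kg·m⁻¹·s⁻¹, so they have the same dimensions and can be added.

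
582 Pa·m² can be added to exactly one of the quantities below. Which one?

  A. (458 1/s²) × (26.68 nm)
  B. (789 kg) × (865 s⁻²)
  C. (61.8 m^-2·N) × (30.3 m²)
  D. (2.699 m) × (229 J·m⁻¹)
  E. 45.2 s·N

C.

Reference: Pa·m² = N·m⁻²·m² = kg·m·s⁻².
Each option:
  A. [s⁻²] · [m] = m·s⁻²
  B. [kg] · [s⁻²] = kg·s⁻²
  C. [kg·m⁻¹·s⁻²] · [m²] = kg·m·s⁻²  ← same
  D. [m] · [kg·m·s⁻²] = kg·m²·s⁻²
  E. N·s = kg·m·s⁻²·s = kg·m·s⁻¹
Only C. matches kg·m·s⁻².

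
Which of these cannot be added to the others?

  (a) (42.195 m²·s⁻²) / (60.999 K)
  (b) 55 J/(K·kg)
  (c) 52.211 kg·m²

(c)

Work out the base dimensions of each:
  (a) [m²·s⁻²] / [K] = m²·s⁻²·K⁻¹
  (b) J·kg⁻¹·K⁻¹ = N·m·kg⁻¹·K⁻¹ = m²·s⁻²·K⁻¹
  (c) kg·m²
All reduce to m²·s⁻²·K⁻¹ except (c), which is kg·m².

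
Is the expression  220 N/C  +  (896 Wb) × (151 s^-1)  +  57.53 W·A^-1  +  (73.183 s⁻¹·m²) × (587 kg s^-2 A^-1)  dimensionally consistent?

No

Reduce each to base SI dimensions:
  220 N/C:  N·C⁻¹ = kg·m·s⁻²·(s·A)⁻¹ = kg·m·s⁻³·A⁻¹
  (896 Wb) × (151 s^-1):  [kg·m²·s⁻²·A⁻¹] · [s⁻¹] = kg·m²·s⁻³·A⁻¹
  57.53 W·A^-1:  W·A⁻¹ = J·s⁻¹·A⁻¹ = kg·m²·s⁻³·A⁻¹
  (73.183 s⁻¹·m²) × (587 kg s^-2 A^-1):  [m²·s⁻¹] · [kg·s⁻²·A⁻¹] = kg·m²·s⁻³·A⁻¹
The terms do not share a single dimension (kg·m²·s⁻³·A⁻¹ vs kg·m·s⁻³·A⁻¹).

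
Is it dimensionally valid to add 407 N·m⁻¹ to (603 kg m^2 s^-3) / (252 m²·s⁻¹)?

Yes

Work out the base dimensions of each:
  407 N·m⁻¹:  N·m⁻¹ = kg·m·s⁻²·m⁻¹ = kg·s⁻²
  (603 kg m^2 s^-3) / (252 m²·s⁻¹):  [kg·m²·s⁻³] / [m²·s⁻¹] = kg·s⁻²
Both are kg·s⁻², so they have the same dimensions and can be added.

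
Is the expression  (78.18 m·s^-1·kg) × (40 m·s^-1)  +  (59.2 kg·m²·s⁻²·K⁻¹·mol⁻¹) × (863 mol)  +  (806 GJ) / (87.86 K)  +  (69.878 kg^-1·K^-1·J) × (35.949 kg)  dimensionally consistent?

In SI base units:
  (78.18 m·s^-1·kg) × (40 m·s^-1):  [kg·m·s⁻¹] · [m·s⁻¹] = kg·m²·s⁻²
  (59.2 kg·m²·s⁻²·K⁻¹·mol⁻¹) × (863 mol):  [kg·m²·s⁻²·K⁻¹·mol⁻¹] · [mol] = kg·m²·s⁻²·K⁻¹
  (806 GJ) / (87.86 K):  [kg·m²·s⁻²] / [K] = kg·m²·s⁻²·K⁻¹
  (69.878 kg^-1·K^-1·J) × (35.949 kg):  [m²·s⁻²·K⁻¹] · [kg] = kg·m²·s⁻²·K⁻¹
The terms do not share a single dimension (kg·m²·s⁻² vs kg·m²·s⁻²·K⁻¹).

No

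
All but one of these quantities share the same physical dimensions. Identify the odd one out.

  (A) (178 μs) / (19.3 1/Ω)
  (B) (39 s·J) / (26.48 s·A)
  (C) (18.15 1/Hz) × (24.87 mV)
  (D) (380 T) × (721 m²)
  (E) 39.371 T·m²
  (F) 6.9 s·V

(A)

Dimensions:
  (A) [s] / [kg⁻¹·m⁻²·s³·A²] = kg·m²·s⁻²·A⁻²
  (B) [kg·m²·s⁻¹] / [s·A] = kg·m²·s⁻²·A⁻¹
  (C) [s] · [kg·m²·s⁻³·A⁻¹] = kg·m²·s⁻²·A⁻¹
  (D) [kg·s⁻²·A⁻¹] · [m²] = kg·m²·s⁻²·A⁻¹
  (E) T·m² = Wb·m⁻²·m² = kg·m²·s⁻²·A⁻¹
  (F) V·s = J·C⁻¹·s = kg·m²·s⁻²·A⁻¹
All reduce to kg·m²·s⁻²·A⁻¹ except (A), which is kg·m²·s⁻²·A⁻².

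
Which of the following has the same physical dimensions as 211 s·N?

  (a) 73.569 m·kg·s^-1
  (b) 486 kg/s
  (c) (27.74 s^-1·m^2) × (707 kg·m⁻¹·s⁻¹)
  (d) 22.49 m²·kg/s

(a)

Reference: N·s = kg·m·s⁻²·s = kg·m·s⁻¹.
Each option:
  (a) kg·m·s⁻¹  ← same
  (b) kg·s⁻¹
  (c) [m²·s⁻¹] · [kg·m⁻¹·s⁻¹] = kg·m·s⁻²
  (d) kg·m²·s⁻¹
Only (a) matches kg·m·s⁻¹.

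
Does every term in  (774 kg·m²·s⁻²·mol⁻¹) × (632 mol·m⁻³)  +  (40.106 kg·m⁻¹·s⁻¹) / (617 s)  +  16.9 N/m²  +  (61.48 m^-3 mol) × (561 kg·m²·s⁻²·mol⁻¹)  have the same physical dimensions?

Yes

Work out the base dimensions of each:
  (774 kg·m²·s⁻²·mol⁻¹) × (632 mol·m⁻³):  [kg·m²·s⁻²·mol⁻¹] · [m⁻³·mol] = kg·m⁻¹·s⁻²
  (40.106 kg·m⁻¹·s⁻¹) / (617 s):  [kg·m⁻¹·s⁻¹] / [s] = kg·m⁻¹·s⁻²
  16.9 N/m²:  N·m⁻² = kg·m·s⁻²·m⁻² = kg·m⁻¹·s⁻²
  (61.48 m^-3 mol) × (561 kg·m²·s⁻²·mol⁻¹):  [m⁻³·mol] · [kg·m²·s⁻²·mol⁻¹] = kg·m⁻¹·s⁻²
Every term reduces to kg·m⁻¹·s⁻².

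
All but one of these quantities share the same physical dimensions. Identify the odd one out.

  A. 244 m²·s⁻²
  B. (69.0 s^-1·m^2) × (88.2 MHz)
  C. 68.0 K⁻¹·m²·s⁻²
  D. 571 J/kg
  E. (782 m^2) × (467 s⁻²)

C.

Expand each in SI base units:
  A. m²·s⁻²
  B. [m²·s⁻¹] · [s⁻¹] = m²·s⁻²
  C. m²·s⁻²·K⁻¹
  D. J·kg⁻¹ = N·m·kg⁻¹ = m²·s⁻²
  E. [m²] · [s⁻²] = m²·s⁻²
All reduce to m²·s⁻² except C., which is m²·s⁻²·K⁻¹.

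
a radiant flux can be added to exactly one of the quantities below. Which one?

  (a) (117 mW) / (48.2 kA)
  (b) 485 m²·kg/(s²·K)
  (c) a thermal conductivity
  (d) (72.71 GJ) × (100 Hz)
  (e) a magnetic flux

Reference: [radiant flux] = kg·m²·s⁻³.
Each option:
  (a) [kg·m²·s⁻³] / [A] = kg·m²·s⁻³·A⁻¹
  (b) kg·m²·s⁻²·K⁻¹
  (c) [thermal conductivity] = kg·m·s⁻³·K⁻¹
  (d) [kg·m²·s⁻²] · [s⁻¹] = kg·m²·s⁻³  ← same
  (e) [magnetic flux] = kg·m²·s⁻²·A⁻¹
Only (d) matches kg·m²·s⁻³.

(d)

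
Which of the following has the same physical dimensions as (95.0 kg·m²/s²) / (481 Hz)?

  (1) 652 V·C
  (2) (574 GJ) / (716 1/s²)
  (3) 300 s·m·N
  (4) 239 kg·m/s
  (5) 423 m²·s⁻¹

Reference: [kg·m²·s⁻²] / [s⁻¹] = kg·m²·s⁻¹.
Each option:
  (1) C·V = s·A·J·C⁻¹ = kg·m²·s⁻²
  (2) [kg·m²·s⁻²] / [s⁻²] = kg·m²
  (3) N·m·s = kg·m·s⁻²·m·s = kg·m²·s⁻¹  ← same
  (4) kg·m·s⁻¹
  (5) m²·s⁻¹
Only (3) matches kg·m²·s⁻¹.

(3)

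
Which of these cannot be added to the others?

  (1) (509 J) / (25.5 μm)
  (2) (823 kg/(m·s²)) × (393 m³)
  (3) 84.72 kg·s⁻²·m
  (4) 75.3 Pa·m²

(2)

Dimensions:
  (1) [kg·m²·s⁻²] / [m] = kg·m·s⁻²
  (2) [kg·m⁻¹·s⁻²] · [m³] = kg·m²·s⁻²
  (3) kg·m·s⁻²
  (4) Pa·m² = N·m⁻²·m² = kg·m·s⁻²
All reduce to kg·m·s⁻² except (2), which is kg·m²·s⁻².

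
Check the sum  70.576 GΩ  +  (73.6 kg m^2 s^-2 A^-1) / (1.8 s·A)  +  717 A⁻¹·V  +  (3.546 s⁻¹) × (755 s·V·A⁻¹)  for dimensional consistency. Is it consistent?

Dimensions:
  70.576 GΩ:  Ω = V·A⁻¹ = kg·m²·s⁻³·A⁻²
  (73.6 kg m^2 s^-2 A^-1) / (1.8 s·A):  [kg·m²·s⁻²·A⁻¹] / [s·A] = kg·m²·s⁻³·A⁻²
  717 A⁻¹·V:  V·A⁻¹ = J·C⁻¹·A⁻¹ = kg·m²·s⁻³·A⁻²
  (3.546 s⁻¹) × (755 s·V·A⁻¹):  [s⁻¹] · [kg·m²·s⁻²·A⁻²] = kg·m²·s⁻³·A⁻²
Every term reduces to kg·m²·s⁻³·A⁻².

Yes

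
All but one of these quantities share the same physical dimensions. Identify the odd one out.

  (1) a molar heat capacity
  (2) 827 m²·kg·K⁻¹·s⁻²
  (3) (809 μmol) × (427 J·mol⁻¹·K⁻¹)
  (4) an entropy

(1)

Expand each in SI base units:
  (1) [molar heat capacity] = kg·m²·s⁻²·K⁻¹·mol⁻¹
  (2) kg·m²·s⁻²·K⁻¹
  (3) [mol] · [kg·m²·s⁻²·K⁻¹·mol⁻¹] = kg·m²·s⁻²·K⁻¹
  (4) [entropy] = kg·m²·s⁻²·K⁻¹
All reduce to kg·m²·s⁻²·K⁻¹ except (1), which is kg·m²·s⁻²·K⁻¹·mol⁻¹.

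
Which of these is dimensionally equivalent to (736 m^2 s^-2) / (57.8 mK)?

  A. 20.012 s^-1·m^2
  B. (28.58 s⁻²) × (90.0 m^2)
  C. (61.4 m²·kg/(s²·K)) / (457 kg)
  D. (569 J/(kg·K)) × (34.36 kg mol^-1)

Reference: [m²·s⁻²] / [K] = m²·s⁻²·K⁻¹.
Each option:
  A. m²·s⁻¹
  B. [s⁻²] · [m²] = m²·s⁻²
  C. [kg·m²·s⁻²·K⁻¹] / [kg] = m²·s⁻²·K⁻¹  ← same
  D. [m²·s⁻²·K⁻¹] · [kg·mol⁻¹] = kg·m²·s⁻²·K⁻¹·mol⁻¹
Only C. matches m²·s⁻²·K⁻¹.

C.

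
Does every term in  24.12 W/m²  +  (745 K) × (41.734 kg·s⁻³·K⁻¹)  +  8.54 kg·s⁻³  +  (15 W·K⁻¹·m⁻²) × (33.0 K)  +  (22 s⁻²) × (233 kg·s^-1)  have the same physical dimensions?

Yes

In SI base units:
  24.12 W/m²:  W·m⁻² = J·s⁻¹·m⁻² = kg·s⁻³
  (745 K) × (41.734 kg·s⁻³·K⁻¹):  [K] · [kg·s⁻³·K⁻¹] = kg·s⁻³
  8.54 kg·s⁻³:  kg·s⁻³
  (15 W·K⁻¹·m⁻²) × (33.0 K):  [kg·s⁻³·K⁻¹] · [K] = kg·s⁻³
  (22 s⁻²) × (233 kg·s^-1):  [s⁻²] · [kg·s⁻¹] = kg·s⁻³
Every term reduces to kg·s⁻³.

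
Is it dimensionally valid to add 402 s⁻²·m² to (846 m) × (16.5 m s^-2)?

Expand each in SI base units:
  402 s⁻²·m²:  m²·s⁻²
  (846 m) × (16.5 m s^-2):  [m] · [m·s⁻²] = m²·s⁻²
Both are m²·s⁻², so they have the same dimensions and can be added.

Yes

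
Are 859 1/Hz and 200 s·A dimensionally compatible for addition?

Expand each in SI base units:
  859 1/Hz:  Hz⁻¹ = (s⁻¹)⁻¹ = s
  200 s·A:  A·s = s·A
s ≠ s·A, so they cannot be added.

No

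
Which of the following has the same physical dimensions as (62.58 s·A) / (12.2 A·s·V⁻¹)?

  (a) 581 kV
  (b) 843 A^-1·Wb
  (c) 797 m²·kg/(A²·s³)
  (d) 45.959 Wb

Reference: [s·A] / [kg⁻¹·m⁻²·s⁴·A²] = kg·m²·s⁻³·A⁻¹.
Each option:
  (a) V = J·C⁻¹ = kg·m²·s⁻³·A⁻¹  ← same
  (b) Wb·A⁻¹ = V·s·A⁻¹ = kg·m²·s⁻²·A⁻²
  (c) kg·m²·s⁻³·A⁻²
  (d) Wb = V·s = kg·m²·s⁻²·A⁻¹
Only (a) matches kg·m²·s⁻³·A⁻¹.

(a)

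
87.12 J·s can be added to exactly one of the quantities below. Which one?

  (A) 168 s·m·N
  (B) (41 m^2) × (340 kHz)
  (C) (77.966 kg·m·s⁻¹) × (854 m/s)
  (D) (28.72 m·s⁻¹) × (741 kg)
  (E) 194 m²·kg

Reference: J·s = N·m·s = kg·m²·s⁻¹.
Each option:
  (A) N·m·s = kg·m·s⁻²·m·s = kg·m²·s⁻¹  ← same
  (B) [m²] · [s⁻¹] = m²·s⁻¹
  (C) [kg·m·s⁻¹] · [m·s⁻¹] = kg·m²·s⁻²
  (D) [m·s⁻¹] · [kg] = kg·m·s⁻¹
  (E) kg·m²
Only (A) matches kg·m²·s⁻¹.

(A)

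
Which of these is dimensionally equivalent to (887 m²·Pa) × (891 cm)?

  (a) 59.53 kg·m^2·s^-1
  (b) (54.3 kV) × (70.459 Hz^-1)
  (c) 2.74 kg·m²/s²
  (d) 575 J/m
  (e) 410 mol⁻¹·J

(c)

Reference: [kg·m·s⁻²] · [m] = kg·m²·s⁻².
Each option:
  (a) kg·m²·s⁻¹
  (b) [kg·m²·s⁻³·A⁻¹] · [s] = kg·m²·s⁻²·A⁻¹
  (c) kg·m²·s⁻²  ← same
  (d) J·m⁻¹ = N·m·m⁻¹ = kg·m·s⁻²
  (e) J·mol⁻¹ = N·m·mol⁻¹ = kg·m²·s⁻²·mol⁻¹
Only (c) matches kg·m²·s⁻².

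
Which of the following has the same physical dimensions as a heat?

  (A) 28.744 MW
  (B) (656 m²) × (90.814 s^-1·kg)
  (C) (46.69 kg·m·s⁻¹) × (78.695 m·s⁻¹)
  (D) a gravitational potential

(C)

Reference: [heat] = kg·m²·s⁻².
Each option:
  (A) W = J·s⁻¹ = kg·m²·s⁻³
  (B) [m²] · [kg·s⁻¹] = kg·m²·s⁻¹
  (C) [kg·m·s⁻¹] · [m·s⁻¹] = kg·m²·s⁻²  ← same
  (D) [gravitational potential] = m²·s⁻²
Only (C) matches kg·m²·s⁻².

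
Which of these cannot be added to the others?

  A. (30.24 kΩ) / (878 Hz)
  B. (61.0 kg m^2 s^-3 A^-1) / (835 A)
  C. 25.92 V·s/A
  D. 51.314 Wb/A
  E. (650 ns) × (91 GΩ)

B.

Expand each in SI base units:
  A. [kg·m²·s⁻³·A⁻²] / [s⁻¹] = kg·m²·s⁻²·A⁻²
  B. [kg·m²·s⁻³·A⁻¹] / [A] = kg·m²·s⁻³·A⁻²
  C. V·s·A⁻¹ = J·C⁻¹·s·A⁻¹ = kg·m²·s⁻²·A⁻²
  D. Wb·A⁻¹ = V·s·A⁻¹ = kg·m²·s⁻²·A⁻²
  E. [s] · [kg·m²·s⁻³·A⁻²] = kg·m²·s⁻²·A⁻²
All reduce to kg·m²·s⁻²·A⁻² except B., which is kg·m²·s⁻³·A⁻².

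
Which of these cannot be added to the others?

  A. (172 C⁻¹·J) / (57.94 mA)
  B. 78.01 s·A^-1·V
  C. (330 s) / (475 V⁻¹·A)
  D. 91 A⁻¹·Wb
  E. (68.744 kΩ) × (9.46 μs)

Work out the base dimensions of each:
  A. [kg·m²·s⁻³·A⁻¹] / [A] = kg·m²·s⁻³·A⁻²
  B. V·s·A⁻¹ = J·C⁻¹·s·A⁻¹ = kg·m²·s⁻²·A⁻²
  C. [s] / [kg⁻¹·m⁻²·s³·A²] = kg·m²·s⁻²·A⁻²
  D. Wb·A⁻¹ = V·s·A⁻¹ = kg·m²·s⁻²·A⁻²
  E. [kg·m²·s⁻³·A⁻²] · [s] = kg·m²·s⁻²·A⁻²
All reduce to kg·m²·s⁻²·A⁻² except A., which is kg·m²·s⁻³·A⁻².

A.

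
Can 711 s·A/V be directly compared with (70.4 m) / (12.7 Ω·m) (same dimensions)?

No

Dimensions:
  711 s·A/V:  A·s·V⁻¹ = A·s·(J·C⁻¹)⁻¹ = kg⁻¹·m⁻²·s⁴·A²
  (70.4 m) / (12.7 Ω·m):  [m] / [kg·m³·s⁻³·A⁻²] = kg⁻¹·m⁻²·s³·A²
kg⁻¹·m⁻²·s⁴·A² ≠ kg⁻¹·m⁻²·s³·A², so they cannot be added.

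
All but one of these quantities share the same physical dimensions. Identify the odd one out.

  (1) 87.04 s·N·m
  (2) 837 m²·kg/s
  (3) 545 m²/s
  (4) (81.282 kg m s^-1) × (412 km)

(3)

In SI base units:
  (1) N·m·s = kg·m·s⁻²·m·s = kg·m²·s⁻¹
  (2) kg·m²·s⁻¹
  (3) m²·s⁻¹
  (4) [kg·m·s⁻¹] · [m] = kg·m²·s⁻¹
All reduce to kg·m²·s⁻¹ except (3), which is m²·s⁻¹.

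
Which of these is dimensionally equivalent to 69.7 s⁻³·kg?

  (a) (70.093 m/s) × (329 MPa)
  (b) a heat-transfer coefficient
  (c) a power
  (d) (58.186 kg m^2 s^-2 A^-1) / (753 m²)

(a)

Reference: kg·s⁻³.
Each option:
  (a) [m·s⁻¹] · [kg·m⁻¹·s⁻²] = kg·s⁻³  ← same
  (b) [heat-transfer coefficient] = kg·s⁻³·K⁻¹
  (c) [power] = kg·m²·s⁻³
  (d) [kg·m²·s⁻²·A⁻¹] / [m²] = kg·s⁻²·A⁻¹
Only (a) matches kg·s⁻³.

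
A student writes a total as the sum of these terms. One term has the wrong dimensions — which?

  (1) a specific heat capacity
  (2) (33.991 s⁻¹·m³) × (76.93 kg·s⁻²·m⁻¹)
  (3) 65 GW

(1)

In SI base units:
  (1) [specific heat capacity] = m²·s⁻²·K⁻¹
  (2) [m³·s⁻¹] · [kg·m⁻¹·s⁻²] = kg·m²·s⁻³
  (3) W = J·s⁻¹ = kg·m²·s⁻³
All reduce to kg·m²·s⁻³ except (1), which is m²·s⁻²·K⁻¹.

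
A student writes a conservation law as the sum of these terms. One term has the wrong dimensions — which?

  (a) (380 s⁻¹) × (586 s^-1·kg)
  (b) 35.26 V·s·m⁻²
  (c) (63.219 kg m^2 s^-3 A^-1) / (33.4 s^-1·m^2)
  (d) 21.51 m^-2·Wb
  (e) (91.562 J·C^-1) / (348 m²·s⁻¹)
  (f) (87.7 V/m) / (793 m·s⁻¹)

(a)

Expand each in SI base units:
  (a) [s⁻¹] · [kg·s⁻¹] = kg·s⁻²
  (b) V·s·m⁻² = J·C⁻¹·s·m⁻² = kg·s⁻²·A⁻¹
  (c) [kg·m²·s⁻³·A⁻¹] / [m²·s⁻¹] = kg·s⁻²·A⁻¹
  (d) Wb·m⁻² = V·s·m⁻² = kg·s⁻²·A⁻¹
  (e) [kg·m²·s⁻³·A⁻¹] / [m²·s⁻¹] = kg·s⁻²·A⁻¹
  (f) [kg·m·s⁻³·A⁻¹] / [m·s⁻¹] = kg·s⁻²·A⁻¹
All reduce to kg·s⁻²·A⁻¹ except (a), which is kg·s⁻².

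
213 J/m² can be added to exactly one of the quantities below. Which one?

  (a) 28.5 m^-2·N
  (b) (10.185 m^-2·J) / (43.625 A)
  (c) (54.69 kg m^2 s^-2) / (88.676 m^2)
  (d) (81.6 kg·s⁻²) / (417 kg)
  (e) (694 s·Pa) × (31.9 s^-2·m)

(c)

Reference: J·m⁻² = N·m·m⁻² = kg·s⁻².
Each option:
  (a) N·m⁻² = kg·m·s⁻²·m⁻² = kg·m⁻¹·s⁻²
  (b) [kg·s⁻²] / [A] = kg·s⁻²·A⁻¹
  (c) [kg·m²·s⁻²] / [m²] = kg·s⁻²  ← same
  (d) [kg·s⁻²] / [kg] = s⁻²
  (e) [kg·m⁻¹·s⁻¹] · [m·s⁻²] = kg·s⁻³
Only (c) matches kg·s⁻².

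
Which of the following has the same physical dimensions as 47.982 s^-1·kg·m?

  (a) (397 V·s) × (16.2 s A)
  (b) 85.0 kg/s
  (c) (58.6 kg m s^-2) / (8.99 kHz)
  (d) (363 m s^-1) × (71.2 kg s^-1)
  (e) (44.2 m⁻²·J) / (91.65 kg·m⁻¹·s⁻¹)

(c)

Reference: kg·m·s⁻¹.
Each option:
  (a) [kg·m²·s⁻²·A⁻¹] · [s·A] = kg·m²·s⁻¹
  (b) kg·s⁻¹
  (c) [kg·m·s⁻²] / [s⁻¹] = kg·m·s⁻¹  ← same
  (d) [m·s⁻¹] · [kg·s⁻¹] = kg·m·s⁻²
  (e) [kg·s⁻²] / [kg·m⁻¹·s⁻¹] = m·s⁻¹
Only (c) matches kg·m·s⁻¹.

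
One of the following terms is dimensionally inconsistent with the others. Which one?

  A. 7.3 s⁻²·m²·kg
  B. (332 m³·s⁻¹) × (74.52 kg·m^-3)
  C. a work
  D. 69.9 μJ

Reduce each to base SI dimensions:
  A. kg·m²·s⁻²
  B. [m³·s⁻¹] · [kg·m⁻³] = kg·s⁻¹
  C. [work] = kg·m²·s⁻²
  D. J = N·m = kg·m²·s⁻²
All reduce to kg·m²·s⁻² except B., which is kg·s⁻¹.

B.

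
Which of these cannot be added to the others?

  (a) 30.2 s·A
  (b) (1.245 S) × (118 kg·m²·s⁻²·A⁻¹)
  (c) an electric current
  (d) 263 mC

(c)

Reduce each to base SI dimensions:
  (a) A·s = s·A
  (b) [kg⁻¹·m⁻²·s³·A²] · [kg·m²·s⁻²·A⁻¹] = s·A
  (c) [electric current] = A
  (d) C = s·A
All reduce to s·A except (c), which is A.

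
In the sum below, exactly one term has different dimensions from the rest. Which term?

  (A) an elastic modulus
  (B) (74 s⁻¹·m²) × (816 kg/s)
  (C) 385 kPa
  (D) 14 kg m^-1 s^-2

Reduce each to base SI dimensions:
  (A) [elastic modulus] = kg·m⁻¹·s⁻²
  (B) [m²·s⁻¹] · [kg·s⁻¹] = kg·m²·s⁻²
  (C) Pa = N·m⁻² = kg·m⁻¹·s⁻²
  (D) kg·m⁻¹·s⁻²
All reduce to kg·m⁻¹·s⁻² except (B), which is kg·m²·s⁻².

(B)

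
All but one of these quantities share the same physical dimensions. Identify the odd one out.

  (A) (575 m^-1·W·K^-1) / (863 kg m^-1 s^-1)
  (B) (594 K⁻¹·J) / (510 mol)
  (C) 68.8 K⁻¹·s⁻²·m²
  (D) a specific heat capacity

(B)

In SI base units:
  (A) [kg·m·s⁻³·K⁻¹] / [kg·m⁻¹·s⁻¹] = m²·s⁻²·K⁻¹
  (B) [kg·m²·s⁻²·K⁻¹] / [mol] = kg·m²·s⁻²·K⁻¹·mol⁻¹
  (C) m²·s⁻²·K⁻¹
  (D) [specific heat capacity] = m²·s⁻²·K⁻¹
All reduce to m²·s⁻²·K⁻¹ except (B), which is kg·m²·s⁻²·K⁻¹·mol⁻¹.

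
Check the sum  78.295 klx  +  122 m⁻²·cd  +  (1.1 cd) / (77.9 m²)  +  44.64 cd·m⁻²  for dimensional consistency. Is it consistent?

Yes

Dimensions:
  78.295 klx:  lx = lm·m⁻² = m⁻²·cd
  122 m⁻²·cd:  m⁻²·cd
  (1.1 cd) / (77.9 m²):  [cd] / [m²] = m⁻²·cd
  44.64 cd·m⁻²:  cd·m⁻² = m⁻²·cd
Every term reduces to m⁻²·cd.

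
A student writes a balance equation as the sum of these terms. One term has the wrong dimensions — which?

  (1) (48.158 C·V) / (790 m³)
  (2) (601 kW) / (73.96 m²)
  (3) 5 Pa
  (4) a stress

(2)

Work out the base dimensions of each:
  (1) [kg·m²·s⁻²] / [m³] = kg·m⁻¹·s⁻²
  (2) [kg·m²·s⁻³] / [m²] = kg·s⁻³
  (3) Pa = N·m⁻² = kg·m⁻¹·s⁻²
  (4) [stress] = kg·m⁻¹·s⁻²
All reduce to kg·m⁻¹·s⁻² except (2), which is kg·s⁻³.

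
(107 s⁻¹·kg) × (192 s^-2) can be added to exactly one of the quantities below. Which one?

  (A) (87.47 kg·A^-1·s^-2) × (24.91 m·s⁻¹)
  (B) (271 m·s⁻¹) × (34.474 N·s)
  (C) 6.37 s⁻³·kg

Reference: [kg·s⁻¹] · [s⁻²] = kg·s⁻³.
Each option:
  (A) [kg·s⁻²·A⁻¹] · [m·s⁻¹] = kg·m·s⁻³·A⁻¹
  (B) [m·s⁻¹] · [kg·m·s⁻¹] = kg·m²·s⁻²
  (C) kg·s⁻³  ← same
Only (C) matches kg·s⁻³.

(C)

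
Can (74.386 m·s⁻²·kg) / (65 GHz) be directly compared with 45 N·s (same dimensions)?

Yes

Dimensions:
  (74.386 m·s⁻²·kg) / (65 GHz):  [kg·m·s⁻²] / [s⁻¹] = kg·m·s⁻¹
  45 N·s:  N·s = kg·m·s⁻²·s = kg·m·s⁻¹
Both are kg·m·s⁻¹, so they have the same dimensions and can be added.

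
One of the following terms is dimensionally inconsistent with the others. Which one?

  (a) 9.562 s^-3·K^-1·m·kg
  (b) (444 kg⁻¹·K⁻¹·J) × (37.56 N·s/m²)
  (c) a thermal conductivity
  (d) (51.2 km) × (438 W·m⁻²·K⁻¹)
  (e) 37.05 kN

Expand each in SI base units:
  (a) kg·m·s⁻³·K⁻¹
  (b) [m²·s⁻²·K⁻¹] · [kg·m⁻¹·s⁻¹] = kg·m·s⁻³·K⁻¹
  (c) [thermal conductivity] = kg·m·s⁻³·K⁻¹
  (d) [m] · [kg·s⁻³·K⁻¹] = kg·m·s⁻³·K⁻¹
  (e) N = kg·m·s⁻²
All reduce to kg·m·s⁻³·K⁻¹ except (e), which is kg·m·s⁻².

(e)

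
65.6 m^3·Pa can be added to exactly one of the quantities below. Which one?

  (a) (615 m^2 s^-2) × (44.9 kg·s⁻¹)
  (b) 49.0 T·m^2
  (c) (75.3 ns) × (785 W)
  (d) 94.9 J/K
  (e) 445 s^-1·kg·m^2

Reference: Pa·m³ = N·m⁻²·m³ = kg·m²·s⁻².
Each option:
  (a) [m²·s⁻²] · [kg·s⁻¹] = kg·m²·s⁻³
  (b) T·m² = Wb·m⁻²·m² = kg·m²·s⁻²·A⁻¹
  (c) [s] · [kg·m²·s⁻³] = kg·m²·s⁻²  ← same
  (d) J·K⁻¹ = N·m·K⁻¹ = kg·m²·s⁻²·K⁻¹
  (e) kg·m²·s⁻¹
Only (c) matches kg·m²·s⁻².

(c)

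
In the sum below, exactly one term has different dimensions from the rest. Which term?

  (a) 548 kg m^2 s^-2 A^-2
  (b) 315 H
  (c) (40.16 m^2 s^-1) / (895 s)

(c)

Work out the base dimensions of each:
  (a) kg·m²·s⁻²·A⁻²
  (b) H = V·s·A⁻¹ = kg·m²·s⁻²·A⁻²
  (c) [m²·s⁻¹] / [s] = m²·s⁻²
All reduce to kg·m²·s⁻²·A⁻² except (c), which is m²·s⁻².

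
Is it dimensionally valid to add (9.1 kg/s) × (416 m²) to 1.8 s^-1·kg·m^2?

Expand each in SI base units:
  (9.1 kg/s) × (416 m²):  [kg·s⁻¹] · [m²] = kg·m²·s⁻¹
  1.8 s^-1·kg·m^2:  kg·m²·s⁻¹
Both are kg·m²·s⁻¹, so they have the same dimensions and can be added.

Yes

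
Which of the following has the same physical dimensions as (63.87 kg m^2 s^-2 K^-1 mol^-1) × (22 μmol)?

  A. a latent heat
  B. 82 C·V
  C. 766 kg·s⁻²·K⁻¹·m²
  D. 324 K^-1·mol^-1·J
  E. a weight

Reference: [kg·m²·s⁻²·K⁻¹·mol⁻¹] · [mol] = kg·m²·s⁻²·K⁻¹.
Each option:
  A. [latent heat] = m²·s⁻²
  B. C·V = s·A·J·C⁻¹ = kg·m²·s⁻²
  C. kg·m²·s⁻²·K⁻¹  ← same
  D. J·mol⁻¹·K⁻¹ = N·m·mol⁻¹·K⁻¹ = kg·m²·s⁻²·K⁻¹·mol⁻¹
  E. [weight] = kg·m·s⁻²
Only C. matches kg·m²·s⁻²·K⁻¹.

C.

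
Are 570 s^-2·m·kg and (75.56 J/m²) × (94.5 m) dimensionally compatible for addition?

Reduce each to base SI dimensions:
  570 s^-2·m·kg:  kg·m·s⁻²
  (75.56 J/m²) × (94.5 m):  [kg·s⁻²] · [m] = kg·m·s⁻²
Both are kg·m·s⁻², so they have the same dimensions and can be added.

Yes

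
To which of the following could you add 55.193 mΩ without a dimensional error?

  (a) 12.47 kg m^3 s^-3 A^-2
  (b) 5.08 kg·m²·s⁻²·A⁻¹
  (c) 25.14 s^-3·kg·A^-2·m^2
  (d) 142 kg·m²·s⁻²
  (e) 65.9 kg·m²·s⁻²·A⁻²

Reference: Ω = V·A⁻¹ = kg·m²·s⁻³·A⁻².
Each option:
  (a) kg·m³·s⁻³·A⁻²
  (b) kg·m²·s⁻²·A⁻¹
  (c) kg·m²·s⁻³·A⁻²  ← same
  (d) kg·m²·s⁻²
  (e) kg·m²·s⁻²·A⁻²
Only (c) matches kg·m²·s⁻³·A⁻².

(c)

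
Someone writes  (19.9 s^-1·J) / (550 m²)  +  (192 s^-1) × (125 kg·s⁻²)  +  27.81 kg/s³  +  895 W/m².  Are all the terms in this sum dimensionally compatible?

Yes

Expand each in SI base units:
  (19.9 s^-1·J) / (550 m²):  [kg·m²·s⁻³] / [m²] = kg·s⁻³
  (192 s^-1) × (125 kg·s⁻²):  [s⁻¹] · [kg·s⁻²] = kg·s⁻³
  27.81 kg/s³:  kg·s⁻³
  895 W/m²:  W·m⁻² = J·s⁻¹·m⁻² = kg·s⁻³
Every term reduces to kg·s⁻³.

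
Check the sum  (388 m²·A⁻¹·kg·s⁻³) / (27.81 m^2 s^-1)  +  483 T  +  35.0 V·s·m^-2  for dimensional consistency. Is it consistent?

In SI base units:
  (388 m²·A⁻¹·kg·s⁻³) / (27.81 m^2 s^-1):  [kg·m²·s⁻³·A⁻¹] / [m²·s⁻¹] = kg·s⁻²·A⁻¹
  483 T:  T = Wb·m⁻² = kg·s⁻²·A⁻¹
  35.0 V·s·m^-2:  V·s·m⁻² = J·C⁻¹·s·m⁻² = kg·s⁻²·A⁻¹
Every term reduces to kg·s⁻²·A⁻¹.

Yes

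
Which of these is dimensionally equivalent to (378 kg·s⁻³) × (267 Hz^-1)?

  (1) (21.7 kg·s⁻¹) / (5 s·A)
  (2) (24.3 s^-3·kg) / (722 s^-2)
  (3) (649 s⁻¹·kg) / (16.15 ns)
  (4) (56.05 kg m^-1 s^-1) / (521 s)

(3)

Reference: [kg·s⁻³] · [s] = kg·s⁻².
Each option:
  (1) [kg·s⁻¹] / [s·A] = kg·s⁻²·A⁻¹
  (2) [kg·s⁻³] / [s⁻²] = kg·s⁻¹
  (3) [kg·s⁻¹] / [s] = kg·s⁻²  ← same
  (4) [kg·m⁻¹·s⁻¹] / [s] = kg·m⁻¹·s⁻²
Only (3) matches kg·s⁻².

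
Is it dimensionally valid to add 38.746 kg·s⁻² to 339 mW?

In SI base units:
  38.746 kg·s⁻²:  kg·s⁻²
  339 mW:  W = J·s⁻¹ = kg·m²·s⁻³
kg·s⁻² ≠ kg·m²·s⁻³, so they cannot be added.

No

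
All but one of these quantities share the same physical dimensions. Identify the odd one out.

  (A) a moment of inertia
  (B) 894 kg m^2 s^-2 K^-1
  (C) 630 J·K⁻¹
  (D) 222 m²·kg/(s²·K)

Expand each in SI base units:
  (A) [moment of inertia] = kg·m²
  (B) kg·m²·s⁻²·K⁻¹
  (C) J·K⁻¹ = N·m·K⁻¹ = kg·m²·s⁻²·K⁻¹
  (D) kg·m²·s⁻²·K⁻¹
All reduce to kg·m²·s⁻²·K⁻¹ except (A), which is kg·m².

(A)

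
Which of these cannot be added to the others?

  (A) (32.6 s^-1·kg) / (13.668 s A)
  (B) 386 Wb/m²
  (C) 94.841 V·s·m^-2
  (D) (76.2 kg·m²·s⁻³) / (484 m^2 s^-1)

(D)

Work out the base dimensions of each:
  (A) [kg·s⁻¹] / [s·A] = kg·s⁻²·A⁻¹
  (B) Wb·m⁻² = V·s·m⁻² = kg·s⁻²·A⁻¹
  (C) V·s·m⁻² = J·C⁻¹·s·m⁻² = kg·s⁻²·A⁻¹
  (D) [kg·m²·s⁻³] / [m²·s⁻¹] = kg·s⁻²
All reduce to kg·s⁻²·A⁻¹ except (D), which is kg·s⁻².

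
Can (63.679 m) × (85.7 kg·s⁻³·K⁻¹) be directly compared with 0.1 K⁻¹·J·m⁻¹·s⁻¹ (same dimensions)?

Yes

Dimensions:
  (63.679 m) × (85.7 kg·s⁻³·K⁻¹):  [m] · [kg·s⁻³·K⁻¹] = kg·m·s⁻³·K⁻¹
  0.1 K⁻¹·J·m⁻¹·s⁻¹:  J·s⁻¹·m⁻¹·K⁻¹ = N·m·s⁻¹·m⁻¹·K⁻¹ = kg·m·s⁻³·K⁻¹
Both are kg·m·s⁻³·K⁻¹, so they have the same dimensions and can be added.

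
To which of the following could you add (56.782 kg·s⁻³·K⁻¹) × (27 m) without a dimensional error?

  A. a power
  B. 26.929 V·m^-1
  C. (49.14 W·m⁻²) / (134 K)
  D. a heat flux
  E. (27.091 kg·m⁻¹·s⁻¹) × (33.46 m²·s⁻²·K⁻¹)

E.

Reference: [kg·s⁻³·K⁻¹] · [m] = kg·m·s⁻³·K⁻¹.
Each option:
  A. [power] = kg·m²·s⁻³
  B. V·m⁻¹ = J·C⁻¹·m⁻¹ = kg·m·s⁻³·A⁻¹
  C. [kg·s⁻³] / [K] = kg·s⁻³·K⁻¹
  D. [heat flux] = kg·s⁻³
  E. [kg·m⁻¹·s⁻¹] · [m²·s⁻²·K⁻¹] = kg·m·s⁻³·K⁻¹  ← same
Only E. matches kg·m·s⁻³·K⁻¹.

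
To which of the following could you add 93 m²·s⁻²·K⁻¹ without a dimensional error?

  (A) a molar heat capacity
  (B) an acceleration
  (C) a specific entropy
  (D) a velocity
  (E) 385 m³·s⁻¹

Reference: m²·s⁻²·K⁻¹.
Each option:
  (A) [molar heat capacity] = kg·m²·s⁻²·K⁻¹·mol⁻¹
  (B) [acceleration] = m·s⁻²
  (C) [specific entropy] = m²·s⁻²·K⁻¹  ← same
  (D) [velocity] = m·s⁻¹
  (E) m³·s⁻¹
Only (C) matches m²·s⁻²·K⁻¹.

(C)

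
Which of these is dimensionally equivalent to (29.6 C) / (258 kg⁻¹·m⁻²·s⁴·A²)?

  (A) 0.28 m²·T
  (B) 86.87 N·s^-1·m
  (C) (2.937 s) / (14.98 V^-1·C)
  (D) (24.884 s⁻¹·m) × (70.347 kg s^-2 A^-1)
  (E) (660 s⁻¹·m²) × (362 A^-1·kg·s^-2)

(E)

Reference: [s·A] / [kg⁻¹·m⁻²·s⁴·A²] = kg·m²·s⁻³·A⁻¹.
Each option:
  (A) T·m² = Wb·m⁻²·m² = kg·m²·s⁻²·A⁻¹
  (B) N·m·s⁻¹ = kg·m·s⁻²·m·s⁻¹ = kg·m²·s⁻³
  (C) [s] / [kg⁻¹·m⁻²·s⁴·A²] = kg·m²·s⁻³·A⁻²
  (D) [m·s⁻¹] · [kg·s⁻²·A⁻¹] = kg·m·s⁻³·A⁻¹
  (E) [m²·s⁻¹] · [kg·s⁻²·A⁻¹] = kg·m²·s⁻³·A⁻¹  ← same
Only (E) matches kg·m²·s⁻³·A⁻¹.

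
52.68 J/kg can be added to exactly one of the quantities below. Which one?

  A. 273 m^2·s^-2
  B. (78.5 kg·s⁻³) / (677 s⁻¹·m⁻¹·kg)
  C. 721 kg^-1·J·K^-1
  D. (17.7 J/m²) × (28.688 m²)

Reference: J·kg⁻¹ = N·m·kg⁻¹ = m²·s⁻².
Each option:
  A. m²·s⁻²  ← same
  B. [kg·s⁻³] / [kg·m⁻¹·s⁻¹] = m·s⁻²
  C. J·kg⁻¹·K⁻¹ = N·m·kg⁻¹·K⁻¹ = m²·s⁻²·K⁻¹
  D. [kg·s⁻²] · [m²] = kg·m²·s⁻²
Only A. matches m²·s⁻².

A.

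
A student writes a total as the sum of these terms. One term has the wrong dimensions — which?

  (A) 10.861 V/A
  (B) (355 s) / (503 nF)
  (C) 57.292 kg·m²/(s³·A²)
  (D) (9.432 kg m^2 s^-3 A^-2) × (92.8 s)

In SI base units:
  (A) V·A⁻¹ = J·C⁻¹·A⁻¹ = kg·m²·s⁻³·A⁻²
  (B) [s] / [kg⁻¹·m⁻²·s⁴·A²] = kg·m²·s⁻³·A⁻²
  (C) kg·m²·s⁻³·A⁻²
  (D) [kg·m²·s⁻³·A⁻²] · [s] = kg·m²·s⁻²·A⁻²
All reduce to kg·m²·s⁻³·A⁻² except (D), which is kg·m²·s⁻²·A⁻².

(D)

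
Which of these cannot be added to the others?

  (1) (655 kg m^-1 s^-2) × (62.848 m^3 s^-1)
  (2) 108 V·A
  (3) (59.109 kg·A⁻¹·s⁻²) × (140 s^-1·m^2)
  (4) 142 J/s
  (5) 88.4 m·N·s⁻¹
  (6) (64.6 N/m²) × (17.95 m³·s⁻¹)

(3)

Reduce each to base SI dimensions:
  (1) [kg·m⁻¹·s⁻²] · [m³·s⁻¹] = kg·m²·s⁻³
  (2) V·A = J·C⁻¹·A = kg·m²·s⁻³
  (3) [kg·s⁻²·A⁻¹] · [m²·s⁻¹] = kg·m²·s⁻³·A⁻¹
  (4) J·s⁻¹ = N·m·s⁻¹ = kg·m²·s⁻³
  (5) N·m·s⁻¹ = kg·m·s⁻²·m·s⁻¹ = kg·m²·s⁻³
  (6) [kg·m⁻¹·s⁻²] · [m³·s⁻¹] = kg·m²·s⁻³
All reduce to kg·m²·s⁻³ except (3), which is kg·m²·s⁻³·A⁻¹.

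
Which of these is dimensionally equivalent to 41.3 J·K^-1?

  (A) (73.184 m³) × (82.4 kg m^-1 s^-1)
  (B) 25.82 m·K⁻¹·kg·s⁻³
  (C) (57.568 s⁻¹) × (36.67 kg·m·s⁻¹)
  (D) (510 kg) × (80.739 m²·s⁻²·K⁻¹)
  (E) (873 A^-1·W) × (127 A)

(D)

Reference: J·K⁻¹ = N·m·K⁻¹ = kg·m²·s⁻²·K⁻¹.
Each option:
  (A) [m³] · [kg·m⁻¹·s⁻¹] = kg·m²·s⁻¹
  (B) kg·m·s⁻³·K⁻¹
  (C) [s⁻¹] · [kg·m·s⁻¹] = kg·m·s⁻²
  (D) [kg] · [m²·s⁻²·K⁻¹] = kg·m²·s⁻²·K⁻¹  ← same
  (E) [kg·m²·s⁻³·A⁻¹] · [A] = kg·m²·s⁻³
Only (D) matches kg·m²·s⁻²·K⁻¹.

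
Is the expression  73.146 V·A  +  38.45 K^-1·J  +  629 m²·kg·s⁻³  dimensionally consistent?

Work out the base dimensions of each:
  73.146 V·A:  V·A = J·C⁻¹·A = kg·m²·s⁻³
  38.45 K^-1·J:  J·K⁻¹ = N·m·K⁻¹ = kg·m²·s⁻²·K⁻¹
  629 m²·kg·s⁻³:  kg·m²·s⁻³
The terms do not share a single dimension (kg·m²·s⁻²·K⁻¹ vs kg·m²·s⁻³).

No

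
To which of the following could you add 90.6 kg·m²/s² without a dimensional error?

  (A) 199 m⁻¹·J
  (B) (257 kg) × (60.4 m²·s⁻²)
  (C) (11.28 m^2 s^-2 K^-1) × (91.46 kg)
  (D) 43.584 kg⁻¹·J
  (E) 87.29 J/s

(B)

Reference: kg·m²·s⁻².
Each option:
  (A) J·m⁻¹ = N·m·m⁻¹ = kg·m·s⁻²
  (B) [kg] · [m²·s⁻²] = kg·m²·s⁻²  ← same
  (C) [m²·s⁻²·K⁻¹] · [kg] = kg·m²·s⁻²·K⁻¹
  (D) J·kg⁻¹ = N·m·kg⁻¹ = m²·s⁻²
  (E) J·s⁻¹ = N·m·s⁻¹ = kg·m²·s⁻³
Only (B) matches kg·m²·s⁻².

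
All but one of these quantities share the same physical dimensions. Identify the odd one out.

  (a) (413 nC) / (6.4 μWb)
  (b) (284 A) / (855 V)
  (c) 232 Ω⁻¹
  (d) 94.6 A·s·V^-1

Work out the base dimensions of each:
  (a) [s·A] / [kg·m²·s⁻²·A⁻¹] = kg⁻¹·m⁻²·s³·A²
  (b) [A] / [kg·m²·s⁻³·A⁻¹] = kg⁻¹·m⁻²·s³·A²
  (c) Ω⁻¹ = (V·A⁻¹)⁻¹ = kg⁻¹·m⁻²·s³·A²
  (d) A·s·V⁻¹ = A·s·(J·C⁻¹)⁻¹ = kg⁻¹·m⁻²·s⁴·A²
All reduce to kg⁻¹·m⁻²·s³·A² except (d), which is kg⁻¹·m⁻²·s⁴·A².

(d)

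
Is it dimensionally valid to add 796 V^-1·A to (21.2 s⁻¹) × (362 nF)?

In SI base units:
  796 V^-1·A:  A·V⁻¹ = A·(J·C⁻¹)⁻¹ = kg⁻¹·m⁻²·s³·A²
  (21.2 s⁻¹) × (362 nF):  [s⁻¹] · [kg⁻¹·m⁻²·s⁴·A²] = kg⁻¹·m⁻²·s³·A²
Both are kg⁻¹·m⁻²·s³·A², so they have the same dimensions and can be added.

Yes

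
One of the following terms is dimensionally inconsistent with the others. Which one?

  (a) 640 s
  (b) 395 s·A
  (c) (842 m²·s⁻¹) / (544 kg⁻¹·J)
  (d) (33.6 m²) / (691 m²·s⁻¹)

Dimensions:
  (a) s
  (b) A·s = s·A
  (c) [m²·s⁻¹] / [m²·s⁻²] = s
  (d) [m²] / [m²·s⁻¹] = s
All reduce to s except (b), which is s·A.

(b)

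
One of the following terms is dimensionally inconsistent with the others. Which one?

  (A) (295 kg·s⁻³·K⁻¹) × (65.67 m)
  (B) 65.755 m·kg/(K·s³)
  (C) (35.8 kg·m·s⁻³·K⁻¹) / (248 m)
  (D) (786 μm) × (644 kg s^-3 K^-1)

Work out the base dimensions of each:
  (A) [kg·s⁻³·K⁻¹] · [m] = kg·m·s⁻³·K⁻¹
  (B) kg·m·s⁻³·K⁻¹
  (C) [kg·m·s⁻³·K⁻¹] / [m] = kg·s⁻³·K⁻¹
  (D) [m] · [kg·s⁻³·K⁻¹] = kg·m·s⁻³·K⁻¹
All reduce to kg·m·s⁻³·K⁻¹ except (C), which is kg·s⁻³·K⁻¹.

(C)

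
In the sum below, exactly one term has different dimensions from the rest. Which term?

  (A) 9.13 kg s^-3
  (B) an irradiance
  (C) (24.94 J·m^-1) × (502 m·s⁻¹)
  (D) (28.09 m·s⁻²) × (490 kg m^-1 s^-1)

Work out the base dimensions of each:
  (A) kg·s⁻³
  (B) [irradiance] = kg·s⁻³
  (C) [kg·m·s⁻²] · [m·s⁻¹] = kg·m²·s⁻³
  (D) [m·s⁻²] · [kg·m⁻¹·s⁻¹] = kg·s⁻³
All reduce to kg·s⁻³ except (C), which is kg·m²·s⁻³.

(C)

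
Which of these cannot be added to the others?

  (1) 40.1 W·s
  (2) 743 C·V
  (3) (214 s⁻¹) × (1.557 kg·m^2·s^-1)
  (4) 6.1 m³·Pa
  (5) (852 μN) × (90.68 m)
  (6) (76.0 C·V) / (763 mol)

(6)

Work out the base dimensions of each:
  (1) W·s = J·s⁻¹·s = kg·m²·s⁻²
  (2) C·V = s·A·J·C⁻¹ = kg·m²·s⁻²
  (3) [s⁻¹] · [kg·m²·s⁻¹] = kg·m²·s⁻²
  (4) Pa·m³ = N·m⁻²·m³ = kg·m²·s⁻²
  (5) [kg·m·s⁻²] · [m] = kg·m²·s⁻²
  (6) [kg·m²·s⁻²] / [mol] = kg·m²·s⁻²·mol⁻¹
All reduce to kg·m²·s⁻² except (6), which is kg·m²·s⁻²·mol⁻¹.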